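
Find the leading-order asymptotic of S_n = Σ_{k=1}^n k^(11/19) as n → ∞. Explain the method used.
S_n ~ (19/30) · n^(30/19)

Integral comparison: Σ_{k=1}^n k^(11/19) = ∫_0^n x^(11/19) dx + O(n^(11/19)). The integral is n^(1 + 11/19) / (1 + 11/19) = n^((11+19)/19) / ((11+19)/19) = (19/30) · n^(30/19).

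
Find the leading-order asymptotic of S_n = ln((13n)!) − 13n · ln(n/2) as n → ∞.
S_n ~ 13n · (ln 26 − 1) + O(ln n)

Stirling: ln((13n)!) = 13n ln(13n) − 13n + O(ln n).
  S_n = 13n ln(13n) − 13n − 13n ln(n/2) + O(ln n)
      = 13n ln(13n) − 13n ln n + 13n ln 2 − 13n + O(ln n)
      = 13n ln 13 + 13n ln 2 − 13n + O(ln n)
      = 13n (ln 26 − 1) + O(ln n).
Numerically ln(26) − 1 ≈ 2.2581.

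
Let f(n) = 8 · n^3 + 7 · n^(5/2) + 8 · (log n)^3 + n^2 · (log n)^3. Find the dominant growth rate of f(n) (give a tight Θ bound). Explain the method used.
f(n) ∈ Θ(n^3)

Compare the terms by growth order. For large n, n^a · (log n)^b dominates n^a' · (log n)^b' iff a > a', or (a = a' and b > b'). Ranking the 4 terms shows the dominant one is 8 · n^3. Hence f(n) ∈ Θ(n^3).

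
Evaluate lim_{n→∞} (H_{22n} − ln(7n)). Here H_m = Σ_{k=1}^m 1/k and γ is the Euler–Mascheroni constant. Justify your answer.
lim = ln(22/7) + γ

By Euler-Maclaurin, H_m = ln m + γ + O(1/m). So
  H_{22n} − ln(7n) = ln(22n) + γ − ln(7n) + O(1/n)
                       = ln(22/7) + γ + O(1/n).
Hence the limit is ln(22/7) + γ.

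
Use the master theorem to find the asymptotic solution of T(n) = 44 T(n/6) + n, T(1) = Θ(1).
T(n) = Θ(n^(log_6 44))

Master theorem: compare f(n) = n to n^(log_6 44) where log_6 44 ≈ 2.112. Since 1 < log_6 44, we have f(n) = O(n^(log_6 44 − ε)) for some ε > 0 — Case 1. Hence T(n) = Θ(n^(log_6 44)).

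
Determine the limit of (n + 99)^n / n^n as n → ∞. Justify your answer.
lim = e^99

Rewrite as (1 + 99/n)^(n). By the standard limit (1 + x/n)^n → e^x, we have (1 + 99/n)^n → e^99, and raising to the 1st power gives e^99.
More precisely, ln[(1 + 99/n)^(n)] = n · ln(1 + 99/n) = n · (99/n + O(1/n^2)) = 99 + O(1/n) → 99.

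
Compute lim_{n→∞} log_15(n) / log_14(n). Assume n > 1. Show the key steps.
lim = ln(14) / ln(15) = log_15(14)

Change of base: log_15(n) = ln n / ln 15 and log_14(n) = ln n / ln 14. The ratio is (ln n / ln 15) · (ln 14 / ln n) = ln 14 / ln 15, a constant independent of n. So the limit is ln 14 / ln 15 = log_15(14).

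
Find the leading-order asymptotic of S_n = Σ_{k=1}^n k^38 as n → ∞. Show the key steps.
S_n ~ n^39 / 39

By integral comparison (Euler-Maclaurin), Σ_{k=1}^n k^38 = ∫_0^n x^38 dx + O(n^38) = n^39/39 + O(n^38). (Equivalently, Faulhaber's formula gives the same leading term.)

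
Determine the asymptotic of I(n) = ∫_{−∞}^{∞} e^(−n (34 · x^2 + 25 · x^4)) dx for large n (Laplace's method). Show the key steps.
I(n) ~ sqrt(π/(34n))

φ(x) = 34 · x^2 + 25 · x^4 has its unique global minimum at x* = 0 (since φ'(x) = 68x + 100x^3 = 0 only at x = 0 for real x with both coefficients positive, and φ → ∞ as |x| → ∞). At x* = 0, φ(0) = 0 and φ''(0) = 68. Laplace's method then gives
  I(n) ~ sqrt(2π / (n · φ''(0))) · e^(−n φ(0)) = sqrt(2π / (68n)) = sqrt(π/(34n)).
The 25 · x^4 term contributes only at subleading order (an O(1/n) relative correction).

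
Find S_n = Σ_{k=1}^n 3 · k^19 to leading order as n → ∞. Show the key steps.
S_n ~ 3 · n^20 / 20

By integral comparison (Euler-Maclaurin), Σ_{k=1}^n 3 · k^19 = 3 · ∫_0^n x^19 dx + O(n^19) = 3 · n^20/20 + O(n^19). (Equivalently, Faulhaber's formula gives the same leading term.)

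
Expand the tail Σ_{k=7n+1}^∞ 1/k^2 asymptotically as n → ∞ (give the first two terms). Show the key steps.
Σ_{k>7n} 1/k^2 = 1/(1 · (7n)) − 1/(2 · (7n)^2) + O(1/(7n)^3)

Compare to the integral: ∫_{7n}^∞ x^(−2) dx = [−x^(−1)/1]_{7n}^∞ = 1/((2−1)·(7n)). The Euler-Maclaurin correction adds −f(7n)/2 = −1/(2·(7n)^2). Euler-Maclaurin then gives
  Σ_{k>7n} 1/k^2 = ∫_{7n}^∞ dx/x^2 − 1/(2·(7n)^2) + O(1/(7n)^3).
(Equivalently this is ζ(2) − Σ_{k≤7n} 1/k^2.)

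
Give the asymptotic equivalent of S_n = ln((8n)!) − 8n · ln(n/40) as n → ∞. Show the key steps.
S_n ~ 8n · (ln 320 − 1) + O(ln n)

Stirling: ln((8n)!) = 8n ln(8n) − 8n + O(ln n).
  S_n = 8n ln(8n) − 8n − 8n ln(n/40) + O(ln n)
      = 8n ln(8n) − 8n ln n + 8n ln 40 − 8n + O(ln n)
      = 8n ln 8 + 8n ln 40 − 8n + O(ln n)
      = 8n (ln 320 − 1) + O(ln n).
Numerically ln(320) − 1 ≈ 4.7683.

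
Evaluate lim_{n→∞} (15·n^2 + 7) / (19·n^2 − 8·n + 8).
lim = 15/19

For large n the leading n^2 terms dominate both numerator and denominator. Dividing top and bottom by n^2, every other term tends to 0, leaving 15/19.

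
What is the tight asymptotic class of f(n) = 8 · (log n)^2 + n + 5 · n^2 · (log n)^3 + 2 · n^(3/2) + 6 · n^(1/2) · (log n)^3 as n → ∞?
f(n) ∈ Θ(n^2 · (log n)^3)

Compare the terms by growth order. For large n, n^a · (log n)^b dominates n^a' · (log n)^b' iff a > a', or (a = a' and b > b'). Ranking the 5 terms shows the dominant one is 5 · n^2 · (log n)^3. Hence f(n) ∈ Θ(n^2 · (log n)^3).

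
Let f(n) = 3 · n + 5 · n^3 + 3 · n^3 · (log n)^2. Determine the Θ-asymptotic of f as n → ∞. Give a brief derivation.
f(n) ∈ Θ(n^3 · (log n)^2)

Compare the terms by growth order. For large n, n^a · (log n)^b dominates n^a' · (log n)^b' iff a > a', or (a = a' and b > b'). Ranking the 3 terms shows the dominant one is 3 · n^3 · (log n)^2. Hence f(n) ∈ Θ(n^3 · (log n)^2).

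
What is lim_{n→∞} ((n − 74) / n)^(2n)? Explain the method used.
lim = e^(−148)

Rewrite as (1 − 74/n)^(2n). By the standard limit (1 + x/n)^n → e^x, we have (1 − 74/n)^n → e^(−74), and raising to the 2nd power gives e^(−148).
More precisely, ln[(1 − 74/n)^(2n)] = 2n · ln(1 − 74/n) = 2n · (-74/n + O(1/n^2)) = -148 + O(1/n) → -148.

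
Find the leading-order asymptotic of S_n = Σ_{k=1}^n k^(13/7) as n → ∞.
S_n ~ (7/20) · n^(20/7)

Integral comparison: Σ_{k=1}^n k^(13/7) = ∫_0^n x^(13/7) dx + O(n^(13/7)). The integral is n^(1 + 13/7) / (1 + 13/7) = n^((13+7)/7) / ((13+7)/7) = (7/20) · n^(20/7).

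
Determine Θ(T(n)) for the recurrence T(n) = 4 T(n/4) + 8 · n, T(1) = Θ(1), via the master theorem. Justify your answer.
T(n) = Θ(n log n)

log_4 4 = 1, and f(n) = 8 · n = Θ(n^(log_4 4)). This is Case 2 of the master theorem: T(n) = Θ(f(n) · log n) = Θ(n log n).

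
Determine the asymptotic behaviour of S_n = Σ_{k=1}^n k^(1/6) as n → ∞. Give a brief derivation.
S_n ~ (6/7) · n^(7/6)

Integral comparison: Σ_{k=1}^n k^(1/6) = ∫_0^n x^(1/6) dx + O(n^(1/6)). The integral is n^(1 + 1/6) / (1 + 1/6) = n^((1+6)/6) / ((1+6)/6) = (6/7) · n^(7/6).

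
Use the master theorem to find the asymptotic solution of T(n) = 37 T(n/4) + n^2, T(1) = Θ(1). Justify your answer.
T(n) = Θ(n^(log_4 37))

Master theorem: compare f(n) = n^2 to n^(log_4 37) where log_4 37 ≈ 2.605. Since 2 < log_4 37, we have f(n) = O(n^(log_4 37 − ε)) for some ε > 0 — Case 1. Hence T(n) = Θ(n^(log_4 37)).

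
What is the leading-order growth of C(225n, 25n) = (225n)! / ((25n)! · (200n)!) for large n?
C(225n, 25n) ~ (387420489/16777216)^(25n) · sqrt(9/(16π·25n))

Write N = 25n. Apply Stirling to each factorial:
  (9N)! ~ sqrt(2π·9N) · (9N/e)^(9N),
  N! ~ sqrt(2π N) · (N/e)^N,
  (8N)! ~ sqrt(2π·8N) · (8N/e)^(8N).
The exponential factors combine to (9N)^(9N) / (N^N · (8N)^(8N)) = 9^(9N)/8^(8N) = (9^9/8^8)^N = (387420489/16777216)^N.
The square-root prefactors combine to sqrt(2π·9N) / (sqrt(2π N)·sqrt(2π·8N)) = sqrt(9 / (2π·8·N)) = sqrt(9/(16π·25n)).
Substituting N = 25n: C(225n, 25n) ~ (387420489/16777216)^(25n) · sqrt(9/(16π·25n)).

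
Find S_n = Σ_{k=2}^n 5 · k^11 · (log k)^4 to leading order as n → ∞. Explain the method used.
S_n ~ 5 · n^12 · (log n)^4 / 12

By integral comparison, S_n = ∫_1^n 5 · x^11 · (log x)^4 dx + O(n^11 · (log n)^4). For the integral, the leading term of ∫_1^n x^11 (log x)^4 dx is n^12/12 · (log n)^4 (by repeated integration by parts; each step lowers the log-exponent and produces a relatively O(1/log n) correction). Hence S_n ~ 5 · n^12 · (log n)^4 / 12.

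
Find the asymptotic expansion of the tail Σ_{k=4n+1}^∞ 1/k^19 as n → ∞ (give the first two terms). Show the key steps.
Σ_{k>4n} 1/k^19 = 1/(18 · (4n)^18) − 1/(2 · (4n)^19) + O(1/(4n)^20)

Compare to the integral: ∫_{4n}^∞ x^(−19) dx = [−x^(−18)/18]_{4n}^∞ = 1/((19−1)·(4n)^18). The Euler-Maclaurin correction adds −f(4n)/2 = −1/(2·(4n)^19). Euler-Maclaurin then gives
  Σ_{k>4n} 1/k^19 = ∫_{4n}^∞ dx/x^19 − 1/(2·(4n)^19) + O(1/(4n)^20).
(Equivalently this is ζ(19) − Σ_{k≤4n} 1/k^19.)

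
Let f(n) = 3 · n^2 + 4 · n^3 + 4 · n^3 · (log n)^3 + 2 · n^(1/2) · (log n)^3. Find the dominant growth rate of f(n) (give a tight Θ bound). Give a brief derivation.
f(n) ∈ Θ(n^3 · (log n)^3)

Compare the terms by growth order. For large n, n^a · (log n)^b dominates n^a' · (log n)^b' iff a > a', or (a = a' and b > b'). Ranking the 4 terms shows the dominant one is 4 · n^3 · (log n)^3. Hence f(n) ∈ Θ(n^3 · (log n)^3).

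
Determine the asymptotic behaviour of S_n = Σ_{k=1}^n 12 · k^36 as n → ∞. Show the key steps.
S_n ~ 12 · n^37 / 37

By integral comparison (Euler-Maclaurin), Σ_{k=1}^n 12 · k^36 = 12 · ∫_0^n x^36 dx + O(n^36) = 12 · n^37/37 + O(n^36). (Equivalently, Faulhaber's formula gives the same leading term.)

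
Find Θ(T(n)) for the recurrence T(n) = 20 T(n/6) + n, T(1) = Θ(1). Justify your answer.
T(n) = Θ(n^(log_6 20))

Master theorem: compare f(n) = n to n^(log_6 20) where log_6 20 ≈ 1.672. Since 1 < log_6 20, we have f(n) = O(n^(log_6 20 − ε)) for some ε > 0 — Case 1. Hence T(n) = Θ(n^(log_6 20)).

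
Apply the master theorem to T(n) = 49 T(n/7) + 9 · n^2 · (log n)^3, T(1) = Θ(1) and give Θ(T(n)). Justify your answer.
T(n) = Θ(n^2 · (log n)^4)

Here log_7 49 = 2 and f(n) = 9 · n^2 · (log n)^3 = Θ(n^(log_7 49) · (log n)^3). This is the extended Case 2 of the master theorem (f matches the critical exponent up to log factors), giving T(n) = Θ(n^(log_7 49) · (log n)^(3+1)) = Θ(n^2 · (log n)^4).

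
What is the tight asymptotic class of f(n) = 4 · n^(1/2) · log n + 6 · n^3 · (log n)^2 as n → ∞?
f(n) ∈ Θ(n^3 · (log n)^2)

Compare the terms by growth order. For large n, n^a · (log n)^b dominates n^a' · (log n)^b' iff a > a', or (a = a' and b > b'). Ranking the 2 terms shows the dominant one is 6 · n^3 · (log n)^2. Hence f(n) ∈ Θ(n^3 · (log n)^2).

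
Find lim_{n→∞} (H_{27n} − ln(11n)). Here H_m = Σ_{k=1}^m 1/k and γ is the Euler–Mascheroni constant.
lim = ln(27/11) + γ

By Euler-Maclaurin, H_m = ln m + γ + O(1/m). So
  H_{27n} − ln(11n) = ln(27n) + γ − ln(11n) + O(1/n)
                       = ln(27/11) + γ + O(1/n).
Hence the limit is ln(27/11) + γ.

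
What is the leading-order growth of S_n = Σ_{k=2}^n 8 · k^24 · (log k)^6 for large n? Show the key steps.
S_n ~ 8 · n^25 · (log n)^6 / 25

By integral comparison, S_n = ∫_1^n 8 · x^24 · (log x)^6 dx + O(n^24 · (log n)^6). For the integral, the leading term of ∫_1^n x^24 (log x)^6 dx is n^25/25 · (log n)^6 (by repeated integration by parts; each step lowers the log-exponent and produces a relatively O(1/log n) correction). Hence S_n ~ 8 · n^25 · (log n)^6 / 25.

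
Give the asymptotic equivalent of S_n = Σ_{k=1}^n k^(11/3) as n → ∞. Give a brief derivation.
S_n ~ (3/14) · n^(14/3)

Integral comparison: Σ_{k=1}^n k^(11/3) = ∫_0^n x^(11/3) dx + O(n^(11/3)). The integral is n^(1 + 11/3) / (1 + 11/3) = n^((11+3)/3) / ((11+3)/3) = (3/14) · n^(14/3).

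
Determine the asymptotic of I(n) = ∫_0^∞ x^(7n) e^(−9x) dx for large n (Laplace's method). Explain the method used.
I(n) ~ (sqrt(2π·7n) / 9) · (7n/(9e))^(7n)

Write the integrand as exp(7n ln x − 9x) and set f(x) = 7n ln x − 9x. Then f'(x) = 7n/x − 9 = 0 at x* = 7n/9, and f''(x*) = −7n/x*^2 = −9^2/(7n). Laplace's method (interior maximum) gives
  I(n) ~ e^(f(x*)) · sqrt(2π / |f''(x*)|)
        = exp(7n ln(7n/9) − 7n) · sqrt(2π · 7n / 9^2)
        = (7n/9)^(7n) e^(−7n) · sqrt(2π·7n) / 9
        = (sqrt(2π·7n) / 9) · (7n/(9e))^(7n).
This matches Γ(7n+1)/9^(7n+1) with Stirling applied to Γ.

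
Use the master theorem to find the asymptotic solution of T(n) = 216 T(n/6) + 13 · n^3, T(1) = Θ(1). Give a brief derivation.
T(n) = Θ(n^3 log n)

log_6 216 = 3, and f(n) = 13 · n^3 = Θ(n^(log_6 216)). This is Case 2 of the master theorem: T(n) = Θ(f(n) · log n) = Θ(n^3 log n).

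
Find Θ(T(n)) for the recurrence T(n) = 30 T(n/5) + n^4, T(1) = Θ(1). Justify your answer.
T(n) = Θ(n^4)

log_5 30 ≈ 2.113. f(n) = n^4 dominates n^(log_5 30) since 4 > 2.113, and the regularity condition a·f(n/b) = 30·(n/5)^4 = (30/625)·n^4 ≤ c·f(n) holds with c = 30/625 ≈ 0.048 < 1. So this is Case 3: T(n) = Θ(f(n)) = Θ(n^4).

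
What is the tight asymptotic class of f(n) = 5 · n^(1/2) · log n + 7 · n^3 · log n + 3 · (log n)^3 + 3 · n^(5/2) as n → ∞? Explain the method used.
f(n) ∈ Θ(n^3 · log n)

Compare the terms by growth order. For large n, n^a · (log n)^b dominates n^a' · (log n)^b' iff a > a', or (a = a' and b > b'). Ranking the 4 terms shows the dominant one is 7 · n^3 · log n. Hence f(n) ∈ Θ(n^3 · log n).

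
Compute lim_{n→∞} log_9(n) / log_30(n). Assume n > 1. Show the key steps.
lim = ln(30) / ln(9) = log_9(30)

Change of base: log_9(n) = ln n / ln 9 and log_30(n) = ln n / ln 30. The ratio is (ln n / ln 9) · (ln 30 / ln n) = ln 30 / ln 9, a constant independent of n. So the limit is ln 30 / ln 9 = log_9(30).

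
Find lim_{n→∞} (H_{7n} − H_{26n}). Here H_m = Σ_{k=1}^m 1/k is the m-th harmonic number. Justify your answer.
lim = ln(7/26)

Euler-Maclaurin gives H_m = ln m + γ + 1/(2m) + O(1/m^2). The γ and O(1/m) terms cancel in the difference:
  H_{7n} − H_{26n} = ln(7n) − ln(26n) + O(1/n) = ln(7/26) + O(1/n).
Hence the limit is ln(7/26).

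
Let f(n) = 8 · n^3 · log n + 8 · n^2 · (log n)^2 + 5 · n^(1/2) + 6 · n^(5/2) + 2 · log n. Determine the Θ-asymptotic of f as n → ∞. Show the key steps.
f(n) ∈ Θ(n^3 · log n)

Compare the terms by growth order. For large n, n^a · (log n)^b dominates n^a' · (log n)^b' iff a > a', or (a = a' and b > b'). Ranking the 5 terms shows the dominant one is 8 · n^3 · log n. Hence f(n) ∈ Θ(n^3 · log n).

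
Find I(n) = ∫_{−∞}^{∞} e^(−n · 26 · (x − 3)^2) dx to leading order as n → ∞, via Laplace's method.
I(n) = sqrt(π/(26n))

Here φ(x) = 26 · (x − 3)^2 has its unique minimum at x* = 3 with φ(x*) = 0 and φ''(x*) = 52. Laplace's method gives
  I(n) ~ e^(−n φ(x*)) · sqrt(2π / (n · φ''(x*))) = sqrt(2π / (52n)) = sqrt(π/(26n)).
This is exact: substituting u = (x − 3)·sqrt(26n) gives I(n) = (1/sqrt(26n)) ∫_{−∞}^{∞} e^(−u^2) du = sqrt(π/(26n)).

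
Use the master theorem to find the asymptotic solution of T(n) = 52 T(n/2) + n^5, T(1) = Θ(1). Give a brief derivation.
T(n) = Θ(n^(log_2 52))

Master theorem: compare f(n) = n^5 to n^(log_2 52) where log_2 52 ≈ 5.700. Since 5 < log_2 52, we have f(n) = O(n^(log_2 52 − ε)) for some ε > 0 — Case 1. Hence T(n) = Θ(n^(log_2 52)).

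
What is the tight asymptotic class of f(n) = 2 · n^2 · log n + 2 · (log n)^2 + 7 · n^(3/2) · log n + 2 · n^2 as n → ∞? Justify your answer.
f(n) ∈ Θ(n^2 · log n)

Compare the terms by growth order. For large n, n^a · (log n)^b dominates n^a' · (log n)^b' iff a > a', or (a = a' and b > b'). Ranking the 4 terms shows the dominant one is 2 · n^2 · log n. Hence f(n) ∈ Θ(n^2 · log n).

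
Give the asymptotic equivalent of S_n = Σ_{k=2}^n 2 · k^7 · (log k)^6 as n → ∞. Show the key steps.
S_n ~ n^8 · (log n)^6 / 4

By integral comparison, S_n = ∫_1^n 2 · x^7 · (log x)^6 dx + O(n^7 · (log n)^6). For the integral, the leading term of ∫_1^n x^7 (log x)^6 dx is n^8/8 · (log n)^6 (by repeated integration by parts; each step lowers the log-exponent and produces a relatively O(1/log n) correction). Hence S_n ~ n^8 · (log n)^6 / 4.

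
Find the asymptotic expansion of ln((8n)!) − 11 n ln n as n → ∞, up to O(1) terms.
ln((8n)!) − 11 n ln n = −3 n ln n + 8(ln 8 − 1) n + (1/2) ln(2π·8n) + O(1/n)

Stirling: ln((8n)!) = 8n ln(8n) − 8n + (1/2) ln(2π·8n) + O(1/n).
Expand 8n ln(8n) = 8n (ln n + ln 8) = 8n ln n + 8n ln 8.
Subtract 11n ln n: leading term is (8 − 11) n ln n = −3 n ln n. The next term is 8n ln 8 − 8n = 8(ln 8 − 1) n. Then the (1/2) ln(2π·8n) correction.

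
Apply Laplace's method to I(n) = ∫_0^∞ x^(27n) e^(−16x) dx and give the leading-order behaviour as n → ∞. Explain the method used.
I(n) ~ (sqrt(2π·27n) / 16) · (27n/(16e))^(27n)

Write the integrand as exp(27n ln x − 16x) and set f(x) = 27n ln x − 16x. Then f'(x) = 27n/x − 16 = 0 at x* = 27n/16, and f''(x*) = −27n/x*^2 = −16^2/(27n). Laplace's method (interior maximum) gives
  I(n) ~ e^(f(x*)) · sqrt(2π / |f''(x*)|)
        = exp(27n ln(27n/16) − 27n) · sqrt(2π · 27n / 16^2)
        = (27n/16)^(27n) e^(−27n) · sqrt(2π·27n) / 16
        = (sqrt(2π·27n) / 16) · (27n/(16e))^(27n).
This matches Γ(27n+1)/16^(27n+1) with Stirling applied to Γ.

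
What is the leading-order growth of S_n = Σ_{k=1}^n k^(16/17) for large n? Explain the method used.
S_n ~ (17/33) · n^(33/17)

Integral comparison: Σ_{k=1}^n k^(16/17) = ∫_0^n x^(16/17) dx + O(n^(16/17)). The integral is n^(1 + 16/17) / (1 + 16/17) = n^((16+17)/17) / ((16+17)/17) = (17/33) · n^(33/17).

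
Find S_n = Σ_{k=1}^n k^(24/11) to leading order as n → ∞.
S_n ~ (11/35) · n^(35/11)

Integral comparison: Σ_{k=1}^n k^(24/11) = ∫_0^n x^(24/11) dx + O(n^(24/11)). The integral is n^(1 + 24/11) / (1 + 24/11) = n^((24+11)/11) / ((24+11)/11) = (11/35) · n^(35/11).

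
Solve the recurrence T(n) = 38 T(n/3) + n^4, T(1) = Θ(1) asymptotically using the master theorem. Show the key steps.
T(n) = Θ(n^4)

log_3 38 ≈ 3.311. f(n) = n^4 dominates n^(log_3 38) since 4 > 3.311, and the regularity condition a·f(n/b) = 38·(n/3)^4 = (38/81)·n^4 ≤ c·f(n) holds with c = 38/81 ≈ 0.469 < 1. So this is Case 3: T(n) = Θ(f(n)) = Θ(n^4).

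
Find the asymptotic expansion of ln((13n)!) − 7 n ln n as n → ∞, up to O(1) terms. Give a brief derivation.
ln((13n)!) − 7 n ln n = 6 n ln n + 13(ln 13 − 1) n + (1/2) ln(2π·13n) + O(1/n)

Stirling: ln((13n)!) = 13n ln(13n) − 13n + (1/2) ln(2π·13n) + O(1/n).
Expand 13n ln(13n) = 13n (ln n + ln 13) = 13n ln n + 13n ln 13.
Subtract 7n ln n: leading term is (13 − 7) n ln n = 6 n ln n. The next term is 13n ln 13 − 13n = 13(ln 13 − 1) n. Then the (1/2) ln(2π·13n) correction.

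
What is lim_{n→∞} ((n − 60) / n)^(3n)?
lim = e^(−180)

Rewrite as (1 − 60/n)^(3n). By the standard limit (1 + x/n)^n → e^x, we have (1 − 60/n)^n → e^(−60), and raising to the 3rd power gives e^(−180).
More precisely, ln[(1 − 60/n)^(3n)] = 3n · ln(1 − 60/n) = 3n · (-60/n + O(1/n^2)) = -180 + O(1/n) → -180.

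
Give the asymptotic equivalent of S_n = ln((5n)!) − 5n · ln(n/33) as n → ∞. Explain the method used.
S_n ~ 5n · (ln 165 − 1) + O(ln n)

Stirling: ln((5n)!) = 5n ln(5n) − 5n + O(ln n).
  S_n = 5n ln(5n) − 5n − 5n ln(n/33) + O(ln n)
      = 5n ln(5n) − 5n ln n + 5n ln 33 − 5n + O(ln n)
      = 5n ln 5 + 5n ln 33 − 5n + O(ln n)
      = 5n (ln 165 − 1) + O(ln n).
Numerically ln(165) − 1 ≈ 4.1059.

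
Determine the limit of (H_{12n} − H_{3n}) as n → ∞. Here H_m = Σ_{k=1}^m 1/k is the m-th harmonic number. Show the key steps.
lim = ln(12/3) = ln 4

Euler-Maclaurin gives H_m = ln m + γ + 1/(2m) + O(1/m^2). The γ and O(1/m) terms cancel in the difference:
  H_{12n} − H_{3n} = ln(12n) − ln(3n) + O(1/n) = ln(12/3) + O(1/n).
Hence the limit is ln(12/3) = ln 4.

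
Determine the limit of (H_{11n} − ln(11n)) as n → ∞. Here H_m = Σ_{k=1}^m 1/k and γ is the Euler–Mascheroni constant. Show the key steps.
lim = γ

By Euler-Maclaurin, H_m = ln m + γ + O(1/m). So
  H_{11n} − ln(11n) = ln(11n) + γ − ln(11n) + O(1/n)
                       = ln(11/11) + γ + O(1/n).
Hence the limit is γ (since ln 1 = 0).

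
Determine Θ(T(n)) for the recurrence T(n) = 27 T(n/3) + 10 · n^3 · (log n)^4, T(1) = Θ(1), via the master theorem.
T(n) = Θ(n^3 · (log n)^5)

Here log_3 27 = 3 and f(n) = 10 · n^3 · (log n)^4 = Θ(n^(log_3 27) · (log n)^4). This is the extended Case 2 of the master theorem (f matches the critical exponent up to log factors), giving T(n) = Θ(n^(log_3 27) · (log n)^(4+1)) = Θ(n^3 · (log n)^5).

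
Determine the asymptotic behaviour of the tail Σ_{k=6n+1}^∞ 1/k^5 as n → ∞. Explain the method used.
Σ_{k>6n} 1/k^5 ~ 1/(4 · (6n)^4)

Compare to the integral: ∫_{6n}^∞ x^(−5) dx = [−x^(−4)/4]_{6n}^∞ = 1/((5−1)·(6n)^4). Euler-Maclaurin then gives
  Σ_{k>6n} 1/k^5 = ∫_{6n}^∞ dx/x^5 − 1/(2·(6n)^5) + O(1/(6n)^6).
(Equivalently this is ζ(5) − Σ_{k≤6n} 1/k^5.)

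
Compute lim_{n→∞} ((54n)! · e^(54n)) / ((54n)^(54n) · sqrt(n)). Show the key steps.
lim = sqrt(2π·54)

Stirling: (54n)! ~ sqrt(2π·54n) · (54n/e)^(54n). Hence
  (54n)! · e^(54n) / (54n)^(54n) ~ sqrt(2π·54n).
Dividing by sqrt(n): sqrt(2π·54n) / sqrt(n) = sqrt(2π·54) · n^((1−1)/2), so the limit is sqrt(2π·54).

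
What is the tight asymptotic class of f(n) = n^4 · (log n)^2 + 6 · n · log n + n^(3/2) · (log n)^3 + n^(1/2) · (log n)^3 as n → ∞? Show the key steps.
f(n) ∈ Θ(n^4 · (log n)^2)

Compare the terms by growth order. For large n, n^a · (log n)^b dominates n^a' · (log n)^b' iff a > a', or (a = a' and b > b'). Ranking the 4 terms shows the dominant one is n^4 · (log n)^2. Hence f(n) ∈ Θ(n^4 · (log n)^2).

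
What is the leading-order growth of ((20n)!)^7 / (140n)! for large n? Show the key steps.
((20n)!)^7/(140n)! ~ ((2π·20n)^(6/2) / sqrt(7)) · 7^(−7·20n)  →  0

Write N = 20n. Stirling: N! ~ sqrt(2π N)(N/e)^N and (7N)! ~ sqrt(2π·7N)·(7N/e)^(7N).
  (N!)^7/(7N)! ~ (2π N)^(7/2) (N/e)^(7N) / [sqrt(2π·7N) (7N/e)^(7N)]
     = (2π N)^(7/2) / sqrt(2π·7N) · (N/(7N))^(7N)
     = (2π N)^((7−1)/2) / sqrt(7) · 7^(−7N).
Since 7^7 > 1, the factor 7^(−7N) decays exponentially, so the ratio → 0. Substituting N = 20n gives the stated form.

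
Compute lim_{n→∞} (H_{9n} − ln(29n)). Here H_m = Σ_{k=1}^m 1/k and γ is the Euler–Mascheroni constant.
lim = ln(9/29) + γ

By Euler-Maclaurin, H_m = ln m + γ + O(1/m). So
  H_{9n} − ln(29n) = ln(9n) + γ − ln(29n) + O(1/n)
                       = ln(9/29) + γ + O(1/n).
Hence the limit is ln(9/29) + γ.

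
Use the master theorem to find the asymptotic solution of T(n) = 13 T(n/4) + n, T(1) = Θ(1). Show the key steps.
T(n) = Θ(n^(log_4 13))

Master theorem: compare f(n) = n to n^(log_4 13) where log_4 13 ≈ 1.850. Since 1 < log_4 13, we have f(n) = O(n^(log_4 13 − ε)) for some ε > 0 — Case 1. Hence T(n) = Θ(n^(log_4 13)).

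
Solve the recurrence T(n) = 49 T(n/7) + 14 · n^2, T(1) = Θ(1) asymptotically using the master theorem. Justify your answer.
T(n) = Θ(n^2 log n)

log_7 49 = 2, and f(n) = 14 · n^2 = Θ(n^(log_7 49)). This is Case 2 of the master theorem: T(n) = Θ(f(n) · log n) = Θ(n^2 log n).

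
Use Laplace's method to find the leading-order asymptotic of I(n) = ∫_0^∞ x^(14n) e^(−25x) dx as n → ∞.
I(n) ~ (sqrt(2π·14n) / 25) · (14n/(25e))^(14n)

Write the integrand as exp(14n ln x − 25x) and set f(x) = 14n ln x − 25x. Then f'(x) = 14n/x − 25 = 0 at x* = 14n/25, and f''(x*) = −14n/x*^2 = −25^2/(14n). Laplace's method (interior maximum) gives
  I(n) ~ e^(f(x*)) · sqrt(2π / |f''(x*)|)
        = exp(14n ln(14n/25) − 14n) · sqrt(2π · 14n / 25^2)
        = (14n/25)^(14n) e^(−14n) · sqrt(2π·14n) / 25
        = (sqrt(2π·14n) / 25) · (14n/(25e))^(14n).
This matches Γ(14n+1)/25^(14n+1) with Stirling applied to Γ.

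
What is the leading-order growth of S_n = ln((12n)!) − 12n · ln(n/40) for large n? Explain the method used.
S_n ~ 12n · (ln 480 − 1) + O(ln n)

Stirling: ln((12n)!) = 12n ln(12n) − 12n + O(ln n).
  S_n = 12n ln(12n) − 12n − 12n ln(n/40) + O(ln n)
      = 12n ln(12n) − 12n ln n + 12n ln 40 − 12n + O(ln n)
      = 12n ln 12 + 12n ln 40 − 12n + O(ln n)
      = 12n (ln 480 − 1) + O(ln n).
Numerically ln(480) − 1 ≈ 5.1738.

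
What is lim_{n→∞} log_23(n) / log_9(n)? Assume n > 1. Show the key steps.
lim = ln(9) / ln(23) = log_23(9)

Change of base: log_23(n) = ln n / ln 23 and log_9(n) = ln n / ln 9. The ratio is (ln n / ln 23) · (ln 9 / ln n) = ln 9 / ln 23, a constant independent of n. So the limit is ln 9 / ln 23 = log_23(9).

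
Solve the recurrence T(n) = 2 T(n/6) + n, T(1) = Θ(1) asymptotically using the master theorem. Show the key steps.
T(n) = Θ(n)

log_6 2 ≈ 0.387. f(n) = n dominates n^(log_6 2) since 1 > 0.387, and the regularity condition a·f(n/b) = 2·(n/6)^1 = (2/6)·n ≤ c·f(n) holds with c = 2/6 ≈ 0.333 < 1. So this is Case 3: T(n) = Θ(f(n)) = Θ(n).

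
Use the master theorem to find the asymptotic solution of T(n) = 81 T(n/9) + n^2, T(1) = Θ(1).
T(n) = Θ(n^2 log n)

log_9 81 = 2, and f(n) = n^2 = Θ(n^(log_9 81)). This is Case 2 of the master theorem: T(n) = Θ(f(n) · log n) = Θ(n^2 log n).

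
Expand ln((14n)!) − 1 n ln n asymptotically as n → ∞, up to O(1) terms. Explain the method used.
ln((14n)!) − 1 n ln n = 13 n ln n + 14(ln 14 − 1) n + (1/2) ln(2π·14n) + O(1/n)

Stirling: ln((14n)!) = 14n ln(14n) − 14n + (1/2) ln(2π·14n) + O(1/n).
Expand 14n ln(14n) = 14n (ln n + ln 14) = 14n ln n + 14n ln 14.
Subtract 1n ln n: leading term is (14 − 1) n ln n = 13 n ln n. The next term is 14n ln 14 − 14n = 14(ln 14 − 1) n. Then the (1/2) ln(2π·14n) correction.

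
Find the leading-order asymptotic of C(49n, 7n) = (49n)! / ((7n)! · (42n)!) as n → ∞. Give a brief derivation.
C(49n, 7n) ~ (823543/46656)^(7n) · sqrt(7/(12π·7n))

Write N = 7n. Apply Stirling to each factorial:
  (7N)! ~ sqrt(2π·7N) · (7N/e)^(7N),
  N! ~ sqrt(2π N) · (N/e)^N,
  (6N)! ~ sqrt(2π·6N) · (6N/e)^(6N).
The exponential factors combine to (7N)^(7N) / (N^N · (6N)^(6N)) = 7^(7N)/6^(6N) = (7^7/6^6)^N = (823543/46656)^N.
The square-root prefactors combine to sqrt(2π·7N) / (sqrt(2π N)·sqrt(2π·6N)) = sqrt(7 / (2π·6·N)) = sqrt(7/(12π·7n)).
Substituting N = 7n: C(49n, 7n) ~ (823543/46656)^(7n) · sqrt(7/(12π·7n)).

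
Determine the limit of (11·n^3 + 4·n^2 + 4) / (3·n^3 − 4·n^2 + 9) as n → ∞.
lim = 11/3

For large n the leading n^3 terms dominate both numerator and denominator. Dividing top and bottom by n^3, every other term tends to 0, leaving 11/3.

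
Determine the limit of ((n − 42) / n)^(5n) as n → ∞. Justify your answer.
lim = e^(−210)

Rewrite as (1 − 42/n)^(5n). By the standard limit (1 + x/n)^n → e^x, we have (1 − 42/n)^n → e^(−42), and raising to the 5th power gives e^(−210).
More precisely, ln[(1 − 42/n)^(5n)] = 5n · ln(1 − 42/n) = 5n · (-42/n + O(1/n^2)) = -210 + O(1/n) → -210.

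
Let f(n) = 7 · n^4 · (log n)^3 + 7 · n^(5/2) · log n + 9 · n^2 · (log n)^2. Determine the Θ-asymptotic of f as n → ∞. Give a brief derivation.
f(n) ∈ Θ(n^4 · (log n)^3)

Compare the terms by growth order. For large n, n^a · (log n)^b dominates n^a' · (log n)^b' iff a > a', or (a = a' and b > b'). Ranking the 3 terms shows the dominant one is 7 · n^4 · (log n)^3. Hence f(n) ∈ Θ(n^4 · (log n)^3).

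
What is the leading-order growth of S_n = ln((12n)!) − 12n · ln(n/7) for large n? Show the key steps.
S_n ~ 12n · (ln 84 − 1) + O(ln n)

Stirling: ln((12n)!) = 12n ln(12n) − 12n + O(ln n).
  S_n = 12n ln(12n) − 12n − 12n ln(n/7) + O(ln n)
      = 12n ln(12n) − 12n ln n + 12n ln 7 − 12n + O(ln n)
      = 12n ln 12 + 12n ln 7 − 12n + O(ln n)
      = 12n (ln 84 − 1) + O(ln n).
Numerically ln(84) − 1 ≈ 3.4308.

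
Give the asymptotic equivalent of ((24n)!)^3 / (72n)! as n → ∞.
((24n)!)^3/(72n)! ~ ((2π·24n)^(2/2) / sqrt(3)) · 3^(−3·24n)  →  0

Write N = 24n. Stirling: N! ~ sqrt(2π N)(N/e)^N and (3N)! ~ sqrt(2π·3N)·(3N/e)^(3N).
  (N!)^3/(3N)! ~ (2π N)^(3/2) (N/e)^(3N) / [sqrt(2π·3N) (3N/e)^(3N)]
     = (2π N)^(3/2) / sqrt(2π·3N) · (N/(3N))^(3N)
     = (2π N)^((3−1)/2) / sqrt(3) · 3^(−3N).
Since 3^3 > 1, the factor 3^(−3N) decays exponentially, so the ratio → 0. Substituting N = 24n gives the stated form.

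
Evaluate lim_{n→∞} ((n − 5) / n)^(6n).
lim = e^(−30)

Rewrite as (1 − 5/n)^(6n). By the standard limit (1 + x/n)^n → e^x, we have (1 − 5/n)^n → e^(−5), and raising to the 6th power gives e^(−30).
More precisely, ln[(1 − 5/n)^(6n)] = 6n · ln(1 − 5/n) = 6n · (-5/n + O(1/n^2)) = -30 + O(1/n) → -30.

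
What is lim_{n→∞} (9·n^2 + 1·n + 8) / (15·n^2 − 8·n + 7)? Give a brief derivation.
lim = 9/15 = 3/5

For large n the leading n^2 terms dominate both numerator and denominator. Dividing top and bottom by n^2, every other term tends to 0, leaving 9/15 = 3/5.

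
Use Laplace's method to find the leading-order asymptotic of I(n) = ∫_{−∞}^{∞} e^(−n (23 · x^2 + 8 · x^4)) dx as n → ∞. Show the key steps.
I(n) ~ sqrt(π/(23n))

φ(x) = 23 · x^2 + 8 · x^4 has its unique global minimum at x* = 0 (since φ'(x) = 46x + 32x^3 = 0 only at x = 0 for real x with both coefficients positive, and φ → ∞ as |x| → ∞). At x* = 0, φ(0) = 0 and φ''(0) = 46. Laplace's method then gives
  I(n) ~ sqrt(2π / (n · φ''(0))) · e^(−n φ(0)) = sqrt(2π / (46n)) = sqrt(π/(23n)).
The 8 · x^4 term contributes only at subleading order (an O(1/n) relative correction).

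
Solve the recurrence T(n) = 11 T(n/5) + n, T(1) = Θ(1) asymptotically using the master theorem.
T(n) = Θ(n^(log_5 11))

Master theorem: compare f(n) = n to n^(log_5 11) where log_5 11 ≈ 1.490. Since 1 < log_5 11, we have f(n) = O(n^(log_5 11 − ε)) for some ε > 0 — Case 1. Hence T(n) = Θ(n^(log_5 11)).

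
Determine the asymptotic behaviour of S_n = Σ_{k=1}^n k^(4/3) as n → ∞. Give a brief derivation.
S_n ~ (3/7) · n^(7/3)

Integral comparison: Σ_{k=1}^n k^(4/3) = ∫_0^n x^(4/3) dx + O(n^(4/3)). The integral is n^(1 + 4/3) / (1 + 4/3) = n^((4+3)/3) / ((4+3)/3) = (3/7) · n^(7/3).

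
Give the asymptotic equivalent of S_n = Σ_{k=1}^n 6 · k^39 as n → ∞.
S_n ~ 3 · n^40 / 20

By integral comparison (Euler-Maclaurin), Σ_{k=1}^n 6 · k^39 = 6 · ∫_0^n x^39 dx + O(n^39) = 6 · n^40/40 = 3 · n^40 / 20 + O(n^39). (Equivalently, Faulhaber's formula gives the same leading term.)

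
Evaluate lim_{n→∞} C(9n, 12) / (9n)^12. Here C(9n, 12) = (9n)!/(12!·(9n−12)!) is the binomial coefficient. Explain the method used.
lim = 1/12! = 1/479001600

With N = 9n → ∞: C(N, 12) / N^12 = [N(N−1)…(N−11)] / (12! · N^12) = (1/12!) · 1 · (1 − 1/(9n)) · … · (1 − 11/(9n)). Each factor → 1 as N → ∞, so the limit is 1/12! = 1/479001600.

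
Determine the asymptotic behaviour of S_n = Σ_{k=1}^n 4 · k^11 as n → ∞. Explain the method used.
S_n ~ n^12 / 3

By integral comparison (Euler-Maclaurin), Σ_{k=1}^n 4 · k^11 = 4 · ∫_0^n x^11 dx + O(n^11) = 4 · n^12/12 = n^12 / 3 + O(n^11). (Equivalently, Faulhaber's formula gives the same leading term.)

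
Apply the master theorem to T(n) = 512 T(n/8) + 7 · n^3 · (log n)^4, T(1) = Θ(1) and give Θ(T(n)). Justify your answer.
T(n) = Θ(n^3 · (log n)^5)

Here log_8 512 = 3 and f(n) = 7 · n^3 · (log n)^4 = Θ(n^(log_8 512) · (log n)^4). This is the extended Case 2 of the master theorem (f matches the critical exponent up to log factors), giving T(n) = Θ(n^(log_8 512) · (log n)^(4+1)) = Θ(n^3 · (log n)^5).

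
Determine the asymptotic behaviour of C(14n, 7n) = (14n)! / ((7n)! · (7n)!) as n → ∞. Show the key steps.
C(14n, 7n) ~ (4)^(7n) · sqrt(1/(π·7n))

Write N = 7n. Apply Stirling to each factorial:
  (2N)! ~ sqrt(2π·2N) · (2N/e)^(2N),
  N! ~ sqrt(2π N) · (N/e)^N,
  (1N)! ~ sqrt(2π·1N) · (1N/e)^(1N).
The exponential factors combine to (2N)^(2N) / (N^N · (1N)^(1N)) = 2^(2N)/1^(1N) = (2^2/1^1)^N = (4)^N.
The square-root prefactors combine to sqrt(2π·2N) / (sqrt(2π N)·sqrt(2π·1N)) = sqrt(2 / (2π·1·N)) = sqrt(1/(π·7n)).
Substituting N = 7n: C(14n, 7n) ~ (4)^(7n) · sqrt(1/(π·7n)).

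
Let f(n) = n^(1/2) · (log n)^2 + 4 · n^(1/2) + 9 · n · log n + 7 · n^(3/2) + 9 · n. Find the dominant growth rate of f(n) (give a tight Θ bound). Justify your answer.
f(n) ∈ Θ(n^(3/2))

Compare the terms by growth order. For large n, n^a · (log n)^b dominates n^a' · (log n)^b' iff a > a', or (a = a' and b > b'). Ranking the 5 terms shows the dominant one is 7 · n^(3/2). Hence f(n) ∈ Θ(n^(3/2)).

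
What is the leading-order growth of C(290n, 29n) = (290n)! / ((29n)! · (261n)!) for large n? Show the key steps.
C(290n, 29n) ~ (10000000000/387420489)^(29n) · sqrt(5/(9π·29n))

Write N = 29n. Apply Stirling to each factorial:
  (10N)! ~ sqrt(2π·10N) · (10N/e)^(10N),
  N! ~ sqrt(2π N) · (N/e)^N,
  (9N)! ~ sqrt(2π·9N) · (9N/e)^(9N).
The exponential factors combine to (10N)^(10N) / (N^N · (9N)^(9N)) = 10^(10N)/9^(9N) = (10^10/9^9)^N = (10000000000/387420489)^N.
The square-root prefactors combine to sqrt(2π·10N) / (sqrt(2π N)·sqrt(2π·9N)) = sqrt(10 / (2π·9·N)) = sqrt(5/(9π·29n)).
Substituting N = 29n: C(290n, 29n) ~ (10000000000/387420489)^(29n) · sqrt(5/(9π·29n)).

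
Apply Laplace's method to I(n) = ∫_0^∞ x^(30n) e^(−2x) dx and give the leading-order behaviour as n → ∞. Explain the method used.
I(n) ~ (sqrt(2π·30n) / 2) · (30n/(2e))^(30n)

Write the integrand as exp(30n ln x − 2x) and set f(x) = 30n ln x − 2x. Then f'(x) = 30n/x − 2 = 0 at x* = 30n/2, and f''(x*) = −30n/x*^2 = −2^2/(30n). Laplace's method (interior maximum) gives
  I(n) ~ e^(f(x*)) · sqrt(2π / |f''(x*)|)
        = exp(30n ln(30n/2) − 30n) · sqrt(2π · 30n / 2^2)
        = (30n/2)^(30n) e^(−30n) · sqrt(2π·30n) / 2
        = (sqrt(2π·30n) / 2) · (30n/(2e))^(30n).
This matches Γ(30n+1)/2^(30n+1) with Stirling applied to Γ.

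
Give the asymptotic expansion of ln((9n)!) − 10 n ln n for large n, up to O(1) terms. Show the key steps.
ln((9n)!) − 10 n ln n = −n ln n + 9(ln 9 − 1) n + (1/2) ln(2π·9n) + O(1/n)

Stirling: ln((9n)!) = 9n ln(9n) − 9n + (1/2) ln(2π·9n) + O(1/n).
Expand 9n ln(9n) = 9n (ln n + ln 9) = 9n ln n + 9n ln 9.
Subtract 10n ln n: leading term is (9 − 10) n ln n = −n ln n. The next term is 9n ln 9 − 9n = 9(ln 9 − 1) n. Then the (1/2) ln(2π·9n) correction.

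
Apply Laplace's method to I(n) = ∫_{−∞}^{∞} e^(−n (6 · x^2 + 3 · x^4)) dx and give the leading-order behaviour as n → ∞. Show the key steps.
I(n) ~ sqrt(π/(6n))

φ(x) = 6 · x^2 + 3 · x^4 has its unique global minimum at x* = 0 (since φ'(x) = 12x + 12x^3 = 0 only at x = 0 for real x with both coefficients positive, and φ → ∞ as |x| → ∞). At x* = 0, φ(0) = 0 and φ''(0) = 12. Laplace's method then gives
  I(n) ~ sqrt(2π / (n · φ''(0))) · e^(−n φ(0)) = sqrt(2π / (12n)) = sqrt(π/(6n)).
The 3 · x^4 term contributes only at subleading order (an O(1/n) relative correction).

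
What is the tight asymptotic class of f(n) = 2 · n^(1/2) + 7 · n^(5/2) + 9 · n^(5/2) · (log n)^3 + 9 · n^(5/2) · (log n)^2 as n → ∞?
f(n) ∈ Θ(n^(5/2) · (log n)^3)

Compare the terms by growth order. For large n, n^a · (log n)^b dominates n^a' · (log n)^b' iff a > a', or (a = a' and b > b'). Ranking the 4 terms shows the dominant one is 9 · n^(5/2) · (log n)^3. Hence f(n) ∈ Θ(n^(5/2) · (log n)^3).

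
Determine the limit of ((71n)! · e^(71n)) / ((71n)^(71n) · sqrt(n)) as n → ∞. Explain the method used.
lim = sqrt(2π·71)

Stirling: (71n)! ~ sqrt(2π·71n) · (71n/e)^(71n). Hence
  (71n)! · e^(71n) / (71n)^(71n) ~ sqrt(2π·71n).
Dividing by sqrt(n): sqrt(2π·71n) / sqrt(n) = sqrt(2π·71) · n^((1−1)/2), so the limit is sqrt(2π·71).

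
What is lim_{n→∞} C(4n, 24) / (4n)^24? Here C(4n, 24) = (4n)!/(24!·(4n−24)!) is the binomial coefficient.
lim = 1/24! = 1/620448401733239439360000

With N = 4n → ∞: C(N, 24) / N^24 = [N(N−1)…(N−23)] / (24! · N^24) = (1/24!) · 1 · (1 − 1/(4n)) · … · (1 − 23/(4n)). Each factor → 1 as N → ∞, so the limit is 1/24! = 1/620448401733239439360000.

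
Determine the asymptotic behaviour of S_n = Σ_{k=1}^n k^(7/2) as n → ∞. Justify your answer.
S_n ~ (2/9) · n^(9/2)

Integral comparison: Σ_{k=1}^n k^(7/2) = ∫_0^n x^(7/2) dx + O(n^(7/2)). The integral is n^(1 + 7/2) / (1 + 7/2) = n^((7+2)/2) / ((7+2)/2) = (2/9) · n^(9/2).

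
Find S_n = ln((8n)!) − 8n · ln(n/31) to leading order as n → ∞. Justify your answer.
S_n ~ 8n · (ln 248 − 1) + O(ln n)

Stirling: ln((8n)!) = 8n ln(8n) − 8n + O(ln n).
  S_n = 8n ln(8n) − 8n − 8n ln(n/31) + O(ln n)
      = 8n ln(8n) − 8n ln n + 8n ln 31 − 8n + O(ln n)
      = 8n ln 8 + 8n ln 31 − 8n + O(ln n)
      = 8n (ln 248 − 1) + O(ln n).
Numerically ln(248) − 1 ≈ 4.5134.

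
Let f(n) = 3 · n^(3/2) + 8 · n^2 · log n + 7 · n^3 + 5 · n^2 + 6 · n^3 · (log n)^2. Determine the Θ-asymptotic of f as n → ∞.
f(n) ∈ Θ(n^3 · (log n)^2)

Compare the terms by growth order. For large n, n^a · (log n)^b dominates n^a' · (log n)^b' iff a > a', or (a = a' and b > b'). Ranking the 5 terms shows the dominant one is 6 · n^3 · (log n)^2. Hence f(n) ∈ Θ(n^3 · (log n)^2).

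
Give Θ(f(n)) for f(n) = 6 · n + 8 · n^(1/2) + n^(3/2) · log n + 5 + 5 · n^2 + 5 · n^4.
f(n) ∈ Θ(n^4)

Compare the terms by growth order. For large n, n^a · (log n)^b dominates n^a' · (log n)^b' iff a > a', or (a = a' and b > b'). Ranking the 6 terms shows the dominant one is 5 · n^4. Hence f(n) ∈ Θ(n^4).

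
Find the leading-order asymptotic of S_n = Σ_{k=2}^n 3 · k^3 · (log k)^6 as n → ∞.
S_n ~ 3 · n^4 · (log n)^6 / 4

By integral comparison, S_n = ∫_1^n 3 · x^3 · (log x)^6 dx + O(n^3 · (log n)^6). For the integral, the leading term of ∫_1^n x^3 (log x)^6 dx is n^4/4 · (log n)^6 (by repeated integration by parts; each step lowers the log-exponent and produces a relatively O(1/log n) correction). Hence S_n ~ 3 · n^4 · (log n)^6 / 4.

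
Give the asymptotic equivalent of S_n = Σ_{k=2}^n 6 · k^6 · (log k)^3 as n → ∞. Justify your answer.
S_n ~ 6 · n^7 · (log n)^3 / 7

By integral comparison, S_n = ∫_1^n 6 · x^6 · (log x)^3 dx + O(n^6 · (log n)^3). For the integral, the leading term of ∫_1^n x^6 (log x)^3 dx is n^7/7 · (log n)^3 (by repeated integration by parts; each step lowers the log-exponent and produces a relatively O(1/log n) correction). Hence S_n ~ 6 · n^7 · (log n)^3 / 7.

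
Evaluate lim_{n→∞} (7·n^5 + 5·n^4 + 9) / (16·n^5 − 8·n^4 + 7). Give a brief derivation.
lim = 7/16

For large n the leading n^5 terms dominate both numerator and denominator. Dividing top and bottom by n^5, every other term tends to 0, leaving 7/16.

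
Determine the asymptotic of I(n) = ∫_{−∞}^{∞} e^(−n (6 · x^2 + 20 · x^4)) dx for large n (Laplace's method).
I(n) ~ sqrt(π/(6n))

φ(x) = 6 · x^2 + 20 · x^4 has its unique global minimum at x* = 0 (since φ'(x) = 12x + 80x^3 = 0 only at x = 0 for real x with both coefficients positive, and φ → ∞ as |x| → ∞). At x* = 0, φ(0) = 0 and φ''(0) = 12. Laplace's method then gives
  I(n) ~ sqrt(2π / (n · φ''(0))) · e^(−n φ(0)) = sqrt(2π / (12n)) = sqrt(π/(6n)).
The 20 · x^4 term contributes only at subleading order (an O(1/n) relative correction).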